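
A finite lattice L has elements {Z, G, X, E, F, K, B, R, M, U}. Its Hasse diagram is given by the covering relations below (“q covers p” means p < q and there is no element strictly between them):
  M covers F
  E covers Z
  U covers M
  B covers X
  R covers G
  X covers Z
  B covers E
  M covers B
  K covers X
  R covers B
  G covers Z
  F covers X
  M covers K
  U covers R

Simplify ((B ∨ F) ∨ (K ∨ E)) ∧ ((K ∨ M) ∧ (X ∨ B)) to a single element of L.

B

B ∨ F = M
K ∨ E = M
M ∨ M = M
K ∨ M = M
X ∨ B = B
M ∧ B = B
M ∧ B = B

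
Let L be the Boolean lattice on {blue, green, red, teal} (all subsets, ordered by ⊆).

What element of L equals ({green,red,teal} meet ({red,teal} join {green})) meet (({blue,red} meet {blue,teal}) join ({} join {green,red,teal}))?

{red,teal} ∨ {green} = {green,red,teal}
{green,red,teal} ∧ {green,red,teal} = {green,red,teal}
{blue,red} ∧ {blue,teal} = {blue}
{} ∨ {green,red,teal} = {green,red,teal}
{blue} ∨ {green,red,teal} = {blue,green,red,teal}
{green,red,teal} ∧ {blue,green,red,teal} = {green,red,teal}

{green,red,teal}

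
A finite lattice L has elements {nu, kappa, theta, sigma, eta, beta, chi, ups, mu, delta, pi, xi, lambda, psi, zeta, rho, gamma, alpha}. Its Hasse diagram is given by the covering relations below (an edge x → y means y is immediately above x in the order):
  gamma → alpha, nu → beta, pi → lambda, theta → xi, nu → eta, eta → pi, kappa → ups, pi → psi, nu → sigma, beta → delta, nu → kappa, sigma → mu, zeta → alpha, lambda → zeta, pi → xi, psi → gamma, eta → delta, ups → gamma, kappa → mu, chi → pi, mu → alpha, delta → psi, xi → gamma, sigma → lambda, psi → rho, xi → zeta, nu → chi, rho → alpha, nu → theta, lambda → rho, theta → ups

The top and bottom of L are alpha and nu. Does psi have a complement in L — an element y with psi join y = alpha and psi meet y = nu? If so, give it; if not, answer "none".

Need y with psi ∨ y = alpha and psi ∧ y = nu.
Checking each element gives: mu.

mu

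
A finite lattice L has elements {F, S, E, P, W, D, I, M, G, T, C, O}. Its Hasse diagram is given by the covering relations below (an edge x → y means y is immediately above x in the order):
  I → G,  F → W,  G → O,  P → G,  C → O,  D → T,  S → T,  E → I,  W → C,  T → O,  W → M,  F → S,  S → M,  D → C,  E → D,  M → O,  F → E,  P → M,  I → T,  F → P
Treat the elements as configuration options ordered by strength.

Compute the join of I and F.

Common upper bounds of {I, F}: G, I, O, T.
The least among these is I.

I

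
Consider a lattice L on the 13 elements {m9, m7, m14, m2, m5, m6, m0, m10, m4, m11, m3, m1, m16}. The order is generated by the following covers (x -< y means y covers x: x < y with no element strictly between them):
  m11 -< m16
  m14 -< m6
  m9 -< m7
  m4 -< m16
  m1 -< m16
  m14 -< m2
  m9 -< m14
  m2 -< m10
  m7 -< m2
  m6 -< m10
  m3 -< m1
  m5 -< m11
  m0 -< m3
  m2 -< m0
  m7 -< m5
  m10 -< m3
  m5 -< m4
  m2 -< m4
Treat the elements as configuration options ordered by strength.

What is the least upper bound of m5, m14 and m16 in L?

m16

Common upper bounds of {m5, m14, m16}: m16.
The least among these is m16.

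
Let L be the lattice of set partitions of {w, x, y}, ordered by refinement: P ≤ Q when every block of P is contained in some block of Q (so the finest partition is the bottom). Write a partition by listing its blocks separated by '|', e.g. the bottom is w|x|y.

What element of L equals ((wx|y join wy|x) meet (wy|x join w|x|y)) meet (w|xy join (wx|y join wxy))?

wy|x

wx|y ∨ wy|x = wxy
wy|x ∨ w|x|y = wy|x
wxy ∧ wy|x = wy|x
wx|y ∨ wxy = wxy
w|xy ∨ wxy = wxy
wy|x ∧ wxy = wy|x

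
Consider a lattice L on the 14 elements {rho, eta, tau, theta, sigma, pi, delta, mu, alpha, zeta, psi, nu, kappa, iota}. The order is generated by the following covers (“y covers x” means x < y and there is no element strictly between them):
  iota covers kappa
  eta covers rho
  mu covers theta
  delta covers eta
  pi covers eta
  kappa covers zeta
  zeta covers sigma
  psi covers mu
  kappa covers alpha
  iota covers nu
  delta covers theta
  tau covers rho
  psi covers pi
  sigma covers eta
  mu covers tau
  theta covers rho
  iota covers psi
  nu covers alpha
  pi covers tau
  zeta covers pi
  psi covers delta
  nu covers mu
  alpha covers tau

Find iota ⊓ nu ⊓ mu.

Common lower bounds of {iota, nu, mu}: mu, rho, tau, theta.
The greatest among these is mu.

mu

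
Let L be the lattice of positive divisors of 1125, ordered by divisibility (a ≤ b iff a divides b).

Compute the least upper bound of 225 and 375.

1125

In the divisibility order, the join is the least common multiple: lcm(225, 375) = 1125.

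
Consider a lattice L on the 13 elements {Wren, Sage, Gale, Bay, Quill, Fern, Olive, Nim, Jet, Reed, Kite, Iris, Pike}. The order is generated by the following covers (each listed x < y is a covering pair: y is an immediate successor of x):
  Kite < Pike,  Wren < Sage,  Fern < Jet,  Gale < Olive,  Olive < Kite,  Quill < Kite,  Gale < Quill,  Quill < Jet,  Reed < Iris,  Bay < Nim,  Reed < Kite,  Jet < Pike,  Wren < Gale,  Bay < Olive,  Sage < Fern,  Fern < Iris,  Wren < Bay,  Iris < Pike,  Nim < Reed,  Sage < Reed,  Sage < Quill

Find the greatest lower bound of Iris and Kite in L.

Reed

Common lower bounds of {Iris, Kite}: Bay, Nim, Reed, Sage, Wren.
The greatest among these is Reed.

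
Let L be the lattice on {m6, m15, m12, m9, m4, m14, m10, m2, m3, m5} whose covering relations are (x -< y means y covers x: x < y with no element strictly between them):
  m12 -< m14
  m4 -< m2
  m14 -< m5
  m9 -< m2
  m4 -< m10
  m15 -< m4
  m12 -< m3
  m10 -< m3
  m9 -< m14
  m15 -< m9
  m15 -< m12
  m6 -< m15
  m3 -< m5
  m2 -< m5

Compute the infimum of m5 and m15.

Common lower bounds of {m5, m15}: m15, m6.
The greatest among these is m15.

m15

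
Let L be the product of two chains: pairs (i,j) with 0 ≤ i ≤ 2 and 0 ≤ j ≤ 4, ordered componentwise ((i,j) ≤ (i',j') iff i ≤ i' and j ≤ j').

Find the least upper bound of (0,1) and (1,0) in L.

(1,1)

Common upper bounds of {(0,1), (1,0)}: (1,1), (1,2), (1,3), (1,4), (2,1), (2,2), (2,3), (2,4).
The least among these is (1,1).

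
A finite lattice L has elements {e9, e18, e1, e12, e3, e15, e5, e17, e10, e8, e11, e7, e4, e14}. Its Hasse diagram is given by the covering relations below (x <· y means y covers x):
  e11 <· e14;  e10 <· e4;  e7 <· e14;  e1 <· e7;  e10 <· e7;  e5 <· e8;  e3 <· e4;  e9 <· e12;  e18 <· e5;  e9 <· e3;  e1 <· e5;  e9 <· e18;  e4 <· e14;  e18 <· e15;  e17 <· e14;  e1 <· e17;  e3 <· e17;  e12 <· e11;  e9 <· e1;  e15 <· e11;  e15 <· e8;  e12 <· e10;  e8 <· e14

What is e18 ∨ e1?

Common upper bounds of {e18, e1}: e14, e5, e8.
The least among these is e5.

e5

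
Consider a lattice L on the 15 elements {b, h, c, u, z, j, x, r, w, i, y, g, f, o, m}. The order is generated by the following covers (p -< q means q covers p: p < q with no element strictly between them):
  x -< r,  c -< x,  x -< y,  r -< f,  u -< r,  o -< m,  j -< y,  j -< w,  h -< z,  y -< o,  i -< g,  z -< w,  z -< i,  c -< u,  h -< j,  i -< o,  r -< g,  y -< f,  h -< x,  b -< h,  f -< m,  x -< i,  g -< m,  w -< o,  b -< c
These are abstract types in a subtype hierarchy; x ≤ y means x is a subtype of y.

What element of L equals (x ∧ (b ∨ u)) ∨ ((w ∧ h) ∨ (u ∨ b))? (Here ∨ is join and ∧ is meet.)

b ∨ u = u
x ∧ u = c
w ∧ h = h
u ∨ b = u
h ∨ u = r
c ∨ r = r

r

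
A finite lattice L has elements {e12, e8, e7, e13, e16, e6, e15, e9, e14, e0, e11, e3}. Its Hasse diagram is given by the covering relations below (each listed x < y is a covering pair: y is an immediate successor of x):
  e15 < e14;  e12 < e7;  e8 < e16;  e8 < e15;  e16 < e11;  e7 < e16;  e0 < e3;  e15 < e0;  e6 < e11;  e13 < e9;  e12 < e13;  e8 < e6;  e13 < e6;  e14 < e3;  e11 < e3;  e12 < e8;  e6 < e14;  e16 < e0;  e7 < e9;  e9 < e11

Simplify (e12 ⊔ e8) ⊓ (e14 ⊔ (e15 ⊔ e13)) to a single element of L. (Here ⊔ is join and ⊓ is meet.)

e12 ∨ e8 = e8
e15 ∨ e13 = e14
e14 ∨ e14 = e14
e8 ∧ e14 = e8

e8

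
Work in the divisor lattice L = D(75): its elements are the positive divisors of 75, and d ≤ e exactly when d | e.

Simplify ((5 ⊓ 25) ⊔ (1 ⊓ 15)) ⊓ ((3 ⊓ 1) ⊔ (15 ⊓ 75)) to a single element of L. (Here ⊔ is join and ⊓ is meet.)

5 ∧ 25 = 5
1 ∧ 15 = 1
5 ∨ 1 = 5
3 ∧ 1 = 1
15 ∧ 75 = 15
1 ∨ 15 = 15
5 ∧ 15 = 5

5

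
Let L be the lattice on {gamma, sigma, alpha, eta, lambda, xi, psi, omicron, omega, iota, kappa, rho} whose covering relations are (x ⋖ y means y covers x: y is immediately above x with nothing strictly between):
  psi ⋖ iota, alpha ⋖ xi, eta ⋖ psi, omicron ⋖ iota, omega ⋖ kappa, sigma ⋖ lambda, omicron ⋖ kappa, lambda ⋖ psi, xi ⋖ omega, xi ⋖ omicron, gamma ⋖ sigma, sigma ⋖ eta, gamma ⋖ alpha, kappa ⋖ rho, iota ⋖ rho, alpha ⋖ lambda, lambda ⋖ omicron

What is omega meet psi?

Common lower bounds of {omega, psi}: alpha, gamma.
The greatest among these is alpha.

alpha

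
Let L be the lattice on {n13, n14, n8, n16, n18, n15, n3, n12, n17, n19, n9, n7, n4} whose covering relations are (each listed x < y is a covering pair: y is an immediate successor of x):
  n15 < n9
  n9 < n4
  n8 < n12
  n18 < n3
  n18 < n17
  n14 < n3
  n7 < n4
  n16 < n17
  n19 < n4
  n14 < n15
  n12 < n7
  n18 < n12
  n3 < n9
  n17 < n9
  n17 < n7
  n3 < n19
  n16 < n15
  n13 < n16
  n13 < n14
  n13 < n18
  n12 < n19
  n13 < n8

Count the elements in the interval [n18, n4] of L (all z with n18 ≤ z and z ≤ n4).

8

The interval [n18, n4] = {n12, n17, n18, n19, n3, n4, n7, n9}, which has 8 elements.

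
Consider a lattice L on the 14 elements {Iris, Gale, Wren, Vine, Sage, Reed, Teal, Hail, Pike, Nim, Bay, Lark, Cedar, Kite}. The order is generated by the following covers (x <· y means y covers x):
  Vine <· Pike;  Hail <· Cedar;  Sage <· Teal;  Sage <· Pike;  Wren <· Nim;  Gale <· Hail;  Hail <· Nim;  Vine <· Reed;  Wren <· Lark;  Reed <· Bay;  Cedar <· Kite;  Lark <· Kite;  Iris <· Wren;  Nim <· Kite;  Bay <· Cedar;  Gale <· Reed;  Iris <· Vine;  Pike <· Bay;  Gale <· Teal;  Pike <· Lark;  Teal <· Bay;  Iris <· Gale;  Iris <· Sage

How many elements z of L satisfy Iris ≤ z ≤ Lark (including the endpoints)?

6

The interval [Iris, Lark] = {Iris, Lark, Pike, Sage, Vine, Wren}, which has 6 elements.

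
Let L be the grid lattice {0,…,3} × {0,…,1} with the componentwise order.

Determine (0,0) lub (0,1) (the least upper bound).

In a product of chains, the join is componentwise max, giving (0,1).

(0,1)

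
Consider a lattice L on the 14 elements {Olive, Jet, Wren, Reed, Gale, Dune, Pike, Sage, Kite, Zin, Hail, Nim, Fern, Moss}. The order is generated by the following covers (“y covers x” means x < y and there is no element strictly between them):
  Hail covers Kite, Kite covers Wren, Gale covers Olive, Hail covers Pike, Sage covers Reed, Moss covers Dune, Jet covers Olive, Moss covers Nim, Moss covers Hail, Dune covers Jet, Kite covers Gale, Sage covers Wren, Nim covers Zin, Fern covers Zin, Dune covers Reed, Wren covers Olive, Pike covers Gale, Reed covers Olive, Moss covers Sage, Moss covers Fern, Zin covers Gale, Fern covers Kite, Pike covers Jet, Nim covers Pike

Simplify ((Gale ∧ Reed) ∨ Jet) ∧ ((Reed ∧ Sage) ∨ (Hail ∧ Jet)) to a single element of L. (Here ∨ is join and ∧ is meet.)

Jet

Gale ∧ Reed = Olive
Olive ∨ Jet = Jet
Reed ∧ Sage = Reed
Hail ∧ Jet = Jet
Reed ∨ Jet = Dune
Jet ∧ Dune = Jet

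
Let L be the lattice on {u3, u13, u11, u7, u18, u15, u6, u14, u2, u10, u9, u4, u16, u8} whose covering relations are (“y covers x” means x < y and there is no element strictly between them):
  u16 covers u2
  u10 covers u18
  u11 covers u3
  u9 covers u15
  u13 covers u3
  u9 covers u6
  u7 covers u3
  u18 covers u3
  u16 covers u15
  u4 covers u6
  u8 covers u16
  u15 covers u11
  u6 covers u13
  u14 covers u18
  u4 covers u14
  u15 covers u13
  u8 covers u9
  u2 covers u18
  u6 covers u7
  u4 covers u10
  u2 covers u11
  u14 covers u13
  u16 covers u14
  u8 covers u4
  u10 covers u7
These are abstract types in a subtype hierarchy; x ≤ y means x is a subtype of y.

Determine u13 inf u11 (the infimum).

Common lower bounds of {u13, u11}: u3.
The greatest among these is u3.

u3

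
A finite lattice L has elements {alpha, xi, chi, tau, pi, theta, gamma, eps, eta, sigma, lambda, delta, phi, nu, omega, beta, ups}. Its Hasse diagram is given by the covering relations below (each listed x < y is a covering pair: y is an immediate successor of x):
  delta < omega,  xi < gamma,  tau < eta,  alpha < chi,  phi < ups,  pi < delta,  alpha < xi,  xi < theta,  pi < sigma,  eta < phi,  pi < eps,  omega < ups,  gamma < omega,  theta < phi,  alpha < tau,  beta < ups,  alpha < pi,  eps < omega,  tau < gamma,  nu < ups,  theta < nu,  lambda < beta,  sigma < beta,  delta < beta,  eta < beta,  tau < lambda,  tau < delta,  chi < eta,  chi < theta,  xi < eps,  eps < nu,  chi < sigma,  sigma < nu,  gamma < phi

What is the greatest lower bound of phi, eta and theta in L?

chi

Common lower bounds of {phi, eta, theta}: alpha, chi.
The greatest among these is chi.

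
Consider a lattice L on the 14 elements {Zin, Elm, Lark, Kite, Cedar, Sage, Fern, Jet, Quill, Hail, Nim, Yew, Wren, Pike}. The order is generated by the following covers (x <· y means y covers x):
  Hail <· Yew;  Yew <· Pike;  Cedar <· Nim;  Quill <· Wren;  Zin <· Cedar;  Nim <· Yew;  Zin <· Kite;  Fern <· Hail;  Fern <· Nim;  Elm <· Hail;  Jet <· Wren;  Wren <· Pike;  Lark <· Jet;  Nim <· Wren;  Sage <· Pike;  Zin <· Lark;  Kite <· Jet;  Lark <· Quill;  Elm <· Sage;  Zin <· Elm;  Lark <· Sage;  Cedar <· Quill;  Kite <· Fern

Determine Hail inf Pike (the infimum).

Hail

Common lower bounds of {Hail, Pike}: Elm, Fern, Hail, Kite, Zin.
The greatest among these is Hail.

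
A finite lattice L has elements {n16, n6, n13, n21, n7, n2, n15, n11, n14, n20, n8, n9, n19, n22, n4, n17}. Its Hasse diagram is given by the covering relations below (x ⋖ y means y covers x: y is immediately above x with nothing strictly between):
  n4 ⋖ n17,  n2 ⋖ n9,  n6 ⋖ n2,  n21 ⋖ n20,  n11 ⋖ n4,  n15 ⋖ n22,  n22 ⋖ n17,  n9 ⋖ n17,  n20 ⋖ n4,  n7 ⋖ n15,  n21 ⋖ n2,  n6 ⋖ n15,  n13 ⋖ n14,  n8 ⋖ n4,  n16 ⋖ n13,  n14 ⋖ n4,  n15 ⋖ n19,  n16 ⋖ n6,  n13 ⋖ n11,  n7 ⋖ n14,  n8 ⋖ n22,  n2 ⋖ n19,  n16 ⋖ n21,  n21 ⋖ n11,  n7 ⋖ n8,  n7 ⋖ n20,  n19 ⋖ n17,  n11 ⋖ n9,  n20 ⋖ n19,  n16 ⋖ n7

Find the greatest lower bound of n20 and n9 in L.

n21

Common lower bounds of {n20, n9}: n16, n21.
The greatest among these is n21.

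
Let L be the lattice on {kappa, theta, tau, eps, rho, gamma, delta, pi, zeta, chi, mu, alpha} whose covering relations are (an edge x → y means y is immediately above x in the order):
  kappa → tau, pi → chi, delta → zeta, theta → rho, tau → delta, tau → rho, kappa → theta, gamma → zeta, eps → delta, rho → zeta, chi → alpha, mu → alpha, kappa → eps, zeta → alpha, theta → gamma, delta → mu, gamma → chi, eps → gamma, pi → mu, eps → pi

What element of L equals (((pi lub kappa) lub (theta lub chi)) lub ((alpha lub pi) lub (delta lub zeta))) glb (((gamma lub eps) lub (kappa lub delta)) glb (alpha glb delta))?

delta

pi ∨ kappa = pi
theta ∨ chi = chi
pi ∨ chi = chi
alpha ∨ pi = alpha
delta ∨ zeta = zeta
alpha ∨ zeta = alpha
chi ∨ alpha = alpha
gamma ∨ eps = gamma
kappa ∨ delta = delta
gamma ∨ delta = zeta
alpha ∧ delta = delta
zeta ∧ delta = delta
alpha ∧ delta = delta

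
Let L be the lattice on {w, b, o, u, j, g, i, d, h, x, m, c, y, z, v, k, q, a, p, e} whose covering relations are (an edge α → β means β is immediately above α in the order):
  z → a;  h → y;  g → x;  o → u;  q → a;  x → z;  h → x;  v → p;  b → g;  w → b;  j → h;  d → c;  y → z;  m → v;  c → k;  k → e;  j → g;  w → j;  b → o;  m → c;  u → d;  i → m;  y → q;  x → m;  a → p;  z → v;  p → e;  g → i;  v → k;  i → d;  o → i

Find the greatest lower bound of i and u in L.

o

Common lower bounds of {i, u}: b, o, w.
The greatest among these is o.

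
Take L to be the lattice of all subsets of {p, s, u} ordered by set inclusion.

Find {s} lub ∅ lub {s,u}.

{s,u}

Common upper bounds of {{s}, ∅, {s,u}}: {p,s,u}, {s,u}.
The least among these is {s,u}.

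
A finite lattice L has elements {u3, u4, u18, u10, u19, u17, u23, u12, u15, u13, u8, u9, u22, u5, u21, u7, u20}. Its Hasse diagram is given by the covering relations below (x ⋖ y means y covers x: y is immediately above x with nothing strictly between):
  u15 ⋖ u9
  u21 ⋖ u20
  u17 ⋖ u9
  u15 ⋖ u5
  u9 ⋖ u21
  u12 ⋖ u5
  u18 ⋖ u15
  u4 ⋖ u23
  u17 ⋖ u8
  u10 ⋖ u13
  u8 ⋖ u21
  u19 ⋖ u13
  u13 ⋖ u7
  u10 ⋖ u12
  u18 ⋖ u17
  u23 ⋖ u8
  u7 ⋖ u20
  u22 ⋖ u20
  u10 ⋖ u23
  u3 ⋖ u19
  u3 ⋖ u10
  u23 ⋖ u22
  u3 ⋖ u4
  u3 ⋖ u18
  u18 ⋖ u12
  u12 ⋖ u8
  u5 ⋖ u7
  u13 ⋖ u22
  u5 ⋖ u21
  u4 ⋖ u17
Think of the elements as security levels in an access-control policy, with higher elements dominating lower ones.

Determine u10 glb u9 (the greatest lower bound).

u3

Common lower bounds of {u10, u9}: u3.
The greatest among these is u3.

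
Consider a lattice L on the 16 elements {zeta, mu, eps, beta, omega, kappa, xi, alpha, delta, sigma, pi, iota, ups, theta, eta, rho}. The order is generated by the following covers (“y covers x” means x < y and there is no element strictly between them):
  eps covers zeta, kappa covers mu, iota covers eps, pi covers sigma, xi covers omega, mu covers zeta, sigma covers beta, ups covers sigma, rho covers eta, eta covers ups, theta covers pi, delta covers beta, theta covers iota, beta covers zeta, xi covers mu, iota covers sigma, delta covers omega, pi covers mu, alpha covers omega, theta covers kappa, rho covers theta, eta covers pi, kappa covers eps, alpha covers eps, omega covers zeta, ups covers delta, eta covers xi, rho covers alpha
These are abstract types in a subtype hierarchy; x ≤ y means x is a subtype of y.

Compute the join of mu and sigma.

pi

Common upper bounds of {mu, sigma}: eta, pi, rho, theta.
The least among these is pi.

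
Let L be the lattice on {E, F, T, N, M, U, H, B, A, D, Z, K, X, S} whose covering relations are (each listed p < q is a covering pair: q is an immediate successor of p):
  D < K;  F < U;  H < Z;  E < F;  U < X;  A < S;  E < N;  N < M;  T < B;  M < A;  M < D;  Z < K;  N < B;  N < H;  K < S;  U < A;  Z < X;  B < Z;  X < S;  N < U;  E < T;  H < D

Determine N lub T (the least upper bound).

Common upper bounds of {N, T}: B, K, S, X, Z.
The least among these is B.

B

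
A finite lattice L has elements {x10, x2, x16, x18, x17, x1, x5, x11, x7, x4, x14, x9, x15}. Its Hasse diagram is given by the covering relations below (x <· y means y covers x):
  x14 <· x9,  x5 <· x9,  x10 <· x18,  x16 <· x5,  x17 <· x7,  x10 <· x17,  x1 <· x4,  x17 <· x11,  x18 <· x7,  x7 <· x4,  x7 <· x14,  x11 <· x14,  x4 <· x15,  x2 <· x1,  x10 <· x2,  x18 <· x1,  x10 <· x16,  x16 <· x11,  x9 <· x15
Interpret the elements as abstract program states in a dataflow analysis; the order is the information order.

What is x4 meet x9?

x7

Common lower bounds of {x4, x9}: x10, x17, x18, x7.
The greatest among these is x7.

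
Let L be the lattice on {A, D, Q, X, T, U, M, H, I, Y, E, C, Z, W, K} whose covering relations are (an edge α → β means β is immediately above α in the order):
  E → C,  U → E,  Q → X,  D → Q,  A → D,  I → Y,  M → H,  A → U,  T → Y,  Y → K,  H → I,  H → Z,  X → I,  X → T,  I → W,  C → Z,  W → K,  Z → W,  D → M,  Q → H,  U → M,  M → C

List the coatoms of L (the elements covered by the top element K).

W, Y

The coatoms are exactly the elements covered by K: W, Y.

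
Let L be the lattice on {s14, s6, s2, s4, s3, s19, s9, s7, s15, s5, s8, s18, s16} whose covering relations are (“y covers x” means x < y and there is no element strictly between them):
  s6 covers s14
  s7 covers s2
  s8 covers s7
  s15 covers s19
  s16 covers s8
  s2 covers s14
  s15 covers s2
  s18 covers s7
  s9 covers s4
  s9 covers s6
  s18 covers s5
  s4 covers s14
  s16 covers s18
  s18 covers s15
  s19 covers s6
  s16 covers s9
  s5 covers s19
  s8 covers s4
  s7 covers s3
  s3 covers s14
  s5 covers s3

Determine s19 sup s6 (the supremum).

s19

Common upper bounds of {s19, s6}: s15, s16, s18, s19, s5.
The least among these is s19.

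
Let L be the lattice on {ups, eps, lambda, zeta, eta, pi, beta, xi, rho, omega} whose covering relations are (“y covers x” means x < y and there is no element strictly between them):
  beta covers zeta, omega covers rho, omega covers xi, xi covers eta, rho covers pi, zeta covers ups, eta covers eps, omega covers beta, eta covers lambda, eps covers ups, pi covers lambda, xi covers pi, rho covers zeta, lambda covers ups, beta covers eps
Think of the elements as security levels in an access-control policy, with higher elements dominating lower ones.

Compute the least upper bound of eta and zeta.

omega

Common upper bounds of {eta, zeta}: omega.
The least among these is omega.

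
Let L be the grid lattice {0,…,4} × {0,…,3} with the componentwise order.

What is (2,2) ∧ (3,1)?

Common lower bounds of {(2,2), (3,1)}: (0,0), (0,1), (1,0), (1,1), (2,0), (2,1).
The greatest among these is (2,1).

(2,1)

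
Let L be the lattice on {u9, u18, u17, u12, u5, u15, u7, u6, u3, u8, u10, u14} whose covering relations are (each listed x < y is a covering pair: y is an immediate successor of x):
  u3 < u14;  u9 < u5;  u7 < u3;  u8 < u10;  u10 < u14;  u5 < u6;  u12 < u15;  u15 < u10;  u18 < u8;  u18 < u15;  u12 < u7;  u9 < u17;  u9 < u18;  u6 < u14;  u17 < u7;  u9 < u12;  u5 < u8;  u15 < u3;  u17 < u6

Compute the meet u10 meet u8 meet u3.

Common lower bounds of {u10, u8, u3}: u18, u9.
The greatest among these is u18.

u18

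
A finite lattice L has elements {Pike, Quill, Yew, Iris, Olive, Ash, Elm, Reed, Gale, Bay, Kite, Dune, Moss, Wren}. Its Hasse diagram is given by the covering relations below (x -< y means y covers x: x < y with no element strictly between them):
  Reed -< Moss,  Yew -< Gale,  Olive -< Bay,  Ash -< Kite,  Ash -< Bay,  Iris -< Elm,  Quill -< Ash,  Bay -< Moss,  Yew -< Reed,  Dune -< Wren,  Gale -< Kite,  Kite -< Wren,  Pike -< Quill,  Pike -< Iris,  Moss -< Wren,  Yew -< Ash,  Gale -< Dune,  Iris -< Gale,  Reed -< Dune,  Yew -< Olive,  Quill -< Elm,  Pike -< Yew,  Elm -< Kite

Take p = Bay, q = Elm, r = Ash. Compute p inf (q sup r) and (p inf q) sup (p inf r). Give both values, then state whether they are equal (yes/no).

q sup r = Kite, so p inf (q sup r) = Bay inf Kite = Ash.
p inf q = Quill and p inf r = Ash, so (p inf q) sup (p inf r) = Quill sup Ash = Ash.
Equal: yes.

Ash; Ash; yes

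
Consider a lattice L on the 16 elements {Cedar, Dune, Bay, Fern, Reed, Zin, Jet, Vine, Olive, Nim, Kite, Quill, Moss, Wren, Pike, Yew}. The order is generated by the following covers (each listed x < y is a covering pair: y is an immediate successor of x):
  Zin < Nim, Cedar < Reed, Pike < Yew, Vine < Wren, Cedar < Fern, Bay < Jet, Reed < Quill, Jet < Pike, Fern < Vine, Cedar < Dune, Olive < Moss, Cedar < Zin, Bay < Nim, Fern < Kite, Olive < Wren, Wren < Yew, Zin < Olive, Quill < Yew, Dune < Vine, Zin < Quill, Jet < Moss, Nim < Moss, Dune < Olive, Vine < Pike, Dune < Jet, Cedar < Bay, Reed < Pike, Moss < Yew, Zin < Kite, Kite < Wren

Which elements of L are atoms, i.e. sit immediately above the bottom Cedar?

The atoms are exactly the elements that cover Cedar: Bay, Dune, Fern, Reed, Zin.

Bay, Dune, Fern, Reed, Zin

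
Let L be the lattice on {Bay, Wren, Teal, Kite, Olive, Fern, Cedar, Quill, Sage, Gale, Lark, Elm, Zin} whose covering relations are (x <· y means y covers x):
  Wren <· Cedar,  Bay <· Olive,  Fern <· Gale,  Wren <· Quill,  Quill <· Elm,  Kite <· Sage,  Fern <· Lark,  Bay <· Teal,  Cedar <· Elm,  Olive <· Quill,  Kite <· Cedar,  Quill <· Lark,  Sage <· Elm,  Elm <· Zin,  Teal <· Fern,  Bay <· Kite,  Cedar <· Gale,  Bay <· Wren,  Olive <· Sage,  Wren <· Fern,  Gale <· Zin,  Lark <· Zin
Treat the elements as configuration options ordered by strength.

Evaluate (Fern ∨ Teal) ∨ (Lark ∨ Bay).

Fern ∨ Teal = Fern
Lark ∨ Bay = Lark
Fern ∨ Lark = Lark

Lark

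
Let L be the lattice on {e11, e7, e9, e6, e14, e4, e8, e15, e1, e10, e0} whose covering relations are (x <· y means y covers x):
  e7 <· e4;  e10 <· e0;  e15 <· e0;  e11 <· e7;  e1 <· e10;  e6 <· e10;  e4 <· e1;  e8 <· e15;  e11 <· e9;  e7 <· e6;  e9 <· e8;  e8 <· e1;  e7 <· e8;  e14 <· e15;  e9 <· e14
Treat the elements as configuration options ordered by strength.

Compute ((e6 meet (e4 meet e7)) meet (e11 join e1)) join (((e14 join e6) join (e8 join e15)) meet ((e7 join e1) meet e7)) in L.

e7

e4 ∧ e7 = e7
e6 ∧ e7 = e7
e11 ∨ e1 = e1
e7 ∧ e1 = e7
e14 ∨ e6 = e0
e8 ∨ e15 = e15
e0 ∨ e15 = e0
e7 ∨ e1 = e1
e1 ∧ e7 = e7
e0 ∧ e7 = e7
e7 ∨ e7 = e7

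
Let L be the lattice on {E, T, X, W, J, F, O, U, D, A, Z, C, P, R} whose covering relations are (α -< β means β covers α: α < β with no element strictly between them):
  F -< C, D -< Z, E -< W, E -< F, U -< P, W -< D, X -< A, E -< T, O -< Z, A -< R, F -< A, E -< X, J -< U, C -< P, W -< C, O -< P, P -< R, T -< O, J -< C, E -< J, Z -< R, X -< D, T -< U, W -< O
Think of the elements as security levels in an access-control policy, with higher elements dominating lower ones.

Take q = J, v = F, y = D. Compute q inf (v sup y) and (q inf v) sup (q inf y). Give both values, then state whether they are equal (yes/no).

J; E; no

v sup y = R, so q inf (v sup y) = J inf R = J.
q inf v = E and q inf y = E, so (q inf v) sup (q inf y) = E sup E = E.
Equal: no.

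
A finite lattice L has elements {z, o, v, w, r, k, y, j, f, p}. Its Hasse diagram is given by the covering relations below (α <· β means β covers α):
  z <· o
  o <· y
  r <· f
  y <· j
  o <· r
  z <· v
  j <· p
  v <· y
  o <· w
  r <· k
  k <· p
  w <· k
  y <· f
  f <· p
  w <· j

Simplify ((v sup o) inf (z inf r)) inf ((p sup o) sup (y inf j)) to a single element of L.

z

v ∨ o = y
z ∧ r = z
y ∧ z = z
p ∨ o = p
y ∧ j = y
p ∨ y = p
z ∧ p = z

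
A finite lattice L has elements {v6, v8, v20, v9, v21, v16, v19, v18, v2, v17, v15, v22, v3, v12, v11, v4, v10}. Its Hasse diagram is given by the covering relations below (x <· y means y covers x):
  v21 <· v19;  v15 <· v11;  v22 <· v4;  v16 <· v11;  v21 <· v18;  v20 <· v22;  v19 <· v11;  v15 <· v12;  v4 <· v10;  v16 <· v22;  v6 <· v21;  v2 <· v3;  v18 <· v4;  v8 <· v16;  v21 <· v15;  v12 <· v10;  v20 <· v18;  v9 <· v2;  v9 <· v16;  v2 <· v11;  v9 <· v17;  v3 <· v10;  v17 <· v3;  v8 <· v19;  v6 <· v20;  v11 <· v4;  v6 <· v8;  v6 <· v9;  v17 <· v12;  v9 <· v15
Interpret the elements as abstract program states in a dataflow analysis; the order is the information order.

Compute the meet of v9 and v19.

Common lower bounds of {v9, v19}: v6.
The greatest among these is v6.

v6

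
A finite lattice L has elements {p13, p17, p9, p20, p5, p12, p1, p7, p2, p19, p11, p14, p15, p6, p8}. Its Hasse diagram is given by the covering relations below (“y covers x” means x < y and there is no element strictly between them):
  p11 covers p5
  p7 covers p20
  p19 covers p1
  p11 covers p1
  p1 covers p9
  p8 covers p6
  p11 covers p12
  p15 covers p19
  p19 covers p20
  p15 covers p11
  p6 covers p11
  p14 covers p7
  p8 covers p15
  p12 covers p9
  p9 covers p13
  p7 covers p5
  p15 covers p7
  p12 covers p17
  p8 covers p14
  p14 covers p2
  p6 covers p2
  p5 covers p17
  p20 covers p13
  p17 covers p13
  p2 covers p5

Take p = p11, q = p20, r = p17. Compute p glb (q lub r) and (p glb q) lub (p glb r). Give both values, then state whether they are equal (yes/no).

q lub r = p7, so p glb (q lub r) = p11 glb p7 = p5.
p glb q = p13 and p glb r = p17, so (p glb q) lub (p glb r) = p13 lub p17 = p17.
Equal: no.

p5; p17; no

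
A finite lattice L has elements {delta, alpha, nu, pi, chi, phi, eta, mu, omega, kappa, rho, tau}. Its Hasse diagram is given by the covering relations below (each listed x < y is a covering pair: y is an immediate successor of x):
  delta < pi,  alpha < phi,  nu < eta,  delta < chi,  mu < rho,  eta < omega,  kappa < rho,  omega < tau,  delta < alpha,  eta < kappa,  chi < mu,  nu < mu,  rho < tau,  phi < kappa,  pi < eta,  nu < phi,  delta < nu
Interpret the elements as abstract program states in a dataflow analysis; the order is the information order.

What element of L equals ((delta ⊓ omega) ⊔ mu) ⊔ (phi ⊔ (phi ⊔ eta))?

rho

delta ∧ omega = delta
delta ∨ mu = mu
phi ∨ eta = kappa
phi ∨ kappa = kappa
mu ∨ kappa = rho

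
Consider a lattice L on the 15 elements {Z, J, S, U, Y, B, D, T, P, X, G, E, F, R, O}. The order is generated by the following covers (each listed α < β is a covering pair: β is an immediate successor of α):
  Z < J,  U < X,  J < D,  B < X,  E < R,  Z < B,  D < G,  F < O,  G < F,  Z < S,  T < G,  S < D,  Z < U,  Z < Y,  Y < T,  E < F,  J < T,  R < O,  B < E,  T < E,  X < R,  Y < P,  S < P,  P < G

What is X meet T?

Z

Common lower bounds of {X, T}: Z.
The greatest among these is Z.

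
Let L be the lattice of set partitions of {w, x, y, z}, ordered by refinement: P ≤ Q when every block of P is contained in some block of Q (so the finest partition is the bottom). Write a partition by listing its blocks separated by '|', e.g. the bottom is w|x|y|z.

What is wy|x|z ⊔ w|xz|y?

wy|xz

Common upper bounds of {wy|x|z, w|xz|y}: wxyz, wy|xz.
The least among these is wy|xz.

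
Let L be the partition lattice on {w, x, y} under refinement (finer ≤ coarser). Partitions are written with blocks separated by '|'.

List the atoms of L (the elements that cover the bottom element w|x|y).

The atoms are exactly the elements that cover w|x|y: wx|y, wy|x, w|xy.

wx|y, wy|x, w|xy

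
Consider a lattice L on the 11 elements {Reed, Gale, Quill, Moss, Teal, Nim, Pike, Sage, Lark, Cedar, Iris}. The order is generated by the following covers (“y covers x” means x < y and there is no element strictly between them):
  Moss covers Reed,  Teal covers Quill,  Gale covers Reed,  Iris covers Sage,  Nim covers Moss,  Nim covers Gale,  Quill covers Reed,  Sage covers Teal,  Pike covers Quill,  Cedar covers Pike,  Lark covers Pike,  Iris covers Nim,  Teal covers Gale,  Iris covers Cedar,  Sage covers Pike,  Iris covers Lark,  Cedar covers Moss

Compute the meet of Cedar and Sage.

Pike

Common lower bounds of {Cedar, Sage}: Pike, Quill, Reed.
The greatest among these is Pike.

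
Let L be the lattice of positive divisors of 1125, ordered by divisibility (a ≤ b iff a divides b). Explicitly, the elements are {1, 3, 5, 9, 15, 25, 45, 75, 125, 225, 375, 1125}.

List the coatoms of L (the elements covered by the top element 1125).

The coatoms are exactly the elements covered by 1125: 225, 375.

225, 375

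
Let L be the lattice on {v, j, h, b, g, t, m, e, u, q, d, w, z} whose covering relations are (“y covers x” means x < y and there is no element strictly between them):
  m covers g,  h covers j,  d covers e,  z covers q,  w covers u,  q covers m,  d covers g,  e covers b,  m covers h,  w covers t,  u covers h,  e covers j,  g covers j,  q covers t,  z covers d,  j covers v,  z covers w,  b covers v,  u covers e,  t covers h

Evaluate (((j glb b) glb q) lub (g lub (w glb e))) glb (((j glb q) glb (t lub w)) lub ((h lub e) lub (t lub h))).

e

j ∧ b = v
v ∧ q = v
w ∧ e = e
g ∨ e = d
v ∨ d = d
j ∧ q = j
t ∨ w = w
j ∧ w = j
h ∨ e = u
t ∨ h = t
u ∨ t = w
j ∨ w = w
d ∧ w = e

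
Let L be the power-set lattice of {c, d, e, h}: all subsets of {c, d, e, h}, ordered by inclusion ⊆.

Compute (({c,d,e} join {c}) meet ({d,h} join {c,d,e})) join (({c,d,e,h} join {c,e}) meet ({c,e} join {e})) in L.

{c,d,e}

{c,d,e} ∨ {c} = {c,d,e}
{d,h} ∨ {c,d,e} = {c,d,e,h}
{c,d,e} ∧ {c,d,e,h} = {c,d,e}
{c,d,e,h} ∨ {c,e} = {c,d,e,h}
{c,e} ∨ {e} = {c,e}
{c,d,e,h} ∧ {c,e} = {c,e}
{c,d,e} ∨ {c,e} = {c,d,e}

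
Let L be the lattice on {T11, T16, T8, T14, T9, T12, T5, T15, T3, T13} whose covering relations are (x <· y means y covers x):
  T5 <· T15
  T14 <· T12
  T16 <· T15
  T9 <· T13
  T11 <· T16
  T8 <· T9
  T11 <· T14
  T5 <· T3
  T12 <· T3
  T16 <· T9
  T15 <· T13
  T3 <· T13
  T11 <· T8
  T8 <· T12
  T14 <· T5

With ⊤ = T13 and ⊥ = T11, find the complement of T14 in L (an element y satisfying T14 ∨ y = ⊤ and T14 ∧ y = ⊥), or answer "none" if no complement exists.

Need y with T14 ∨ y = T13 and T14 ∧ y = T11.
Checking each element gives: T9.

T9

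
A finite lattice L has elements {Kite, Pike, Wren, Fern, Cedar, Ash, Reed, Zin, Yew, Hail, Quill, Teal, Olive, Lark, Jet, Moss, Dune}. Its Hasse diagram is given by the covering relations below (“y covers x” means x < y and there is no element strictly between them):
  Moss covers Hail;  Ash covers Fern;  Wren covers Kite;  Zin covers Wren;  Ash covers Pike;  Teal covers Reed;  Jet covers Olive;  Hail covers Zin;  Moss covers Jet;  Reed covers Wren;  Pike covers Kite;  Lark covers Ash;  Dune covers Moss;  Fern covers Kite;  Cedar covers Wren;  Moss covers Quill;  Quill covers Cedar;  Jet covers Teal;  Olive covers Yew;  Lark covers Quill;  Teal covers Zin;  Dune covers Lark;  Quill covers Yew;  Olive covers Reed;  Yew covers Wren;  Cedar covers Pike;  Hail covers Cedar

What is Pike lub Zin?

Common upper bounds of {Pike, Zin}: Dune, Hail, Moss.
The least among these is Hail.

Hail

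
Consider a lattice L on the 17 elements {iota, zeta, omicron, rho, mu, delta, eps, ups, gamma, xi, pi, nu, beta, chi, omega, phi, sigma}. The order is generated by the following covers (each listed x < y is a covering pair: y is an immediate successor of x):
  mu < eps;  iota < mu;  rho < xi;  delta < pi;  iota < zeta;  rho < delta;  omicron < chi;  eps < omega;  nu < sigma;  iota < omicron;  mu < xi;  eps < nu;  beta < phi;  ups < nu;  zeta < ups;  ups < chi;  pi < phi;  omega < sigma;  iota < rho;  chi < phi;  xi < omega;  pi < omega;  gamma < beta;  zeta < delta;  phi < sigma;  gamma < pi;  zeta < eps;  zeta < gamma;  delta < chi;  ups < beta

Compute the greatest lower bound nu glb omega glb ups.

Common lower bounds of {nu, omega, ups}: iota, zeta.
The greatest among these is zeta.

zeta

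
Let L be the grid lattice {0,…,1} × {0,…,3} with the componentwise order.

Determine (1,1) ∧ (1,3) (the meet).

Common lower bounds of {(1,1), (1,3)}: (0,0), (0,1), (1,0), (1,1).
The greatest among these is (1,1).

(1,1)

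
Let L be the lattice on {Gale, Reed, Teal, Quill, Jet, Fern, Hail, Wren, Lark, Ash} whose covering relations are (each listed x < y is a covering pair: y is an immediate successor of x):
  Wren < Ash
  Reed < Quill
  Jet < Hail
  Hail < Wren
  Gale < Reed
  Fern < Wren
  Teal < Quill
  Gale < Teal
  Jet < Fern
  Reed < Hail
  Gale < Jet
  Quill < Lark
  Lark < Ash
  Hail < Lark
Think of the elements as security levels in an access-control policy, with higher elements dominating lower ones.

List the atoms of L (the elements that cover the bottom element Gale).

Jet, Reed, Teal

The atoms are exactly the elements that cover Gale: Jet, Reed, Teal.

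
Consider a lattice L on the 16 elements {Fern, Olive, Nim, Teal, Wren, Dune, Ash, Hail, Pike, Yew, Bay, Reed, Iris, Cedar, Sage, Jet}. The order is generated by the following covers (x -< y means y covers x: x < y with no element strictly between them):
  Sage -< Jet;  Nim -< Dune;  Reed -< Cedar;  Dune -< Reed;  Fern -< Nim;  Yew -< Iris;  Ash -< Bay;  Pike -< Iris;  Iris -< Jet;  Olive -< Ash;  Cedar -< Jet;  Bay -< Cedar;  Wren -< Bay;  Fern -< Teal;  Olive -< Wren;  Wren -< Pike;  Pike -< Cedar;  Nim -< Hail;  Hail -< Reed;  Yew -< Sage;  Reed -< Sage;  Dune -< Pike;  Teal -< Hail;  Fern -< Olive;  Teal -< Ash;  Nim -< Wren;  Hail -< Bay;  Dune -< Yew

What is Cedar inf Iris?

Common lower bounds of {Cedar, Iris}: Dune, Fern, Nim, Olive, Pike, Wren.
The greatest among these is Pike.

Pike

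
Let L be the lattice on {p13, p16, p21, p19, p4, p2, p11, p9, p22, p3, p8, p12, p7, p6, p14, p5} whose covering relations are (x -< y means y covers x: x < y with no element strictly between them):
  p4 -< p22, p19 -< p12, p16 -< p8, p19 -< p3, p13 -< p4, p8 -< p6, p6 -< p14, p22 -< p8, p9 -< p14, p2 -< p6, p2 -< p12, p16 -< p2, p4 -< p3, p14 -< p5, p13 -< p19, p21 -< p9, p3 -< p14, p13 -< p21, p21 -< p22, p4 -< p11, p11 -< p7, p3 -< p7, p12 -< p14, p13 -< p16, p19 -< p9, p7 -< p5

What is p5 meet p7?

Common lower bounds of {p5, p7}: p11, p13, p19, p3, p4, p7.
The greatest among these is p7.

p7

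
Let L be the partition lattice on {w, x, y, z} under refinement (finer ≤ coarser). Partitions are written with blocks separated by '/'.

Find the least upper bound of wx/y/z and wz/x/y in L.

wxz/y

Common upper bounds of {wx/y/z, wz/x/y}: wxyz, wxz/y.
The least among these is wxz/y.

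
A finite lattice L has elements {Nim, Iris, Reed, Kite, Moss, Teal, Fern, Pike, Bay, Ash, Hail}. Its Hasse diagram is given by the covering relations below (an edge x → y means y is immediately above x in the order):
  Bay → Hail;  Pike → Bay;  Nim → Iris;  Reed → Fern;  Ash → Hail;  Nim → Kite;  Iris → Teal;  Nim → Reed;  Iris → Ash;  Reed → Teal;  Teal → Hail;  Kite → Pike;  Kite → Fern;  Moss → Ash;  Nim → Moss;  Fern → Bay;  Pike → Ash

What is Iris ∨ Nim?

Iris

Common upper bounds of {Iris, Nim}: Ash, Hail, Iris, Teal.
The least among these is Iris.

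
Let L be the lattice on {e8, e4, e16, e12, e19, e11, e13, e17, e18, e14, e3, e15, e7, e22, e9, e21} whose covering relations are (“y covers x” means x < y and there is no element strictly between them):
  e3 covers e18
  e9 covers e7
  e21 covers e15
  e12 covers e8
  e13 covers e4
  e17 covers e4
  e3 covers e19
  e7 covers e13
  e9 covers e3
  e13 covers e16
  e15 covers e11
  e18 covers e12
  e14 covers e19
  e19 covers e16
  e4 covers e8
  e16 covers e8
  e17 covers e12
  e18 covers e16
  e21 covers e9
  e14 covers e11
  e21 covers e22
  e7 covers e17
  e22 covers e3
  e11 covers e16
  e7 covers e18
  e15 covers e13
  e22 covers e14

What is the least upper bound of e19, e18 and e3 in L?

e3

Common upper bounds of {e19, e18, e3}: e21, e22, e3, e9.
The least among these is e3.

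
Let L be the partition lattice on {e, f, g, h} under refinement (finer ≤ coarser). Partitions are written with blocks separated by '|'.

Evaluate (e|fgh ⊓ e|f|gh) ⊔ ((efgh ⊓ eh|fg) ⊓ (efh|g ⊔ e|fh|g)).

e|fgh ∧ e|f|gh = e|f|gh
efgh ∧ eh|fg = eh|fg
efh|g ∨ e|fh|g = efh|g
eh|fg ∧ efh|g = eh|f|g
e|f|gh ∨ eh|f|g = egh|f

egh|f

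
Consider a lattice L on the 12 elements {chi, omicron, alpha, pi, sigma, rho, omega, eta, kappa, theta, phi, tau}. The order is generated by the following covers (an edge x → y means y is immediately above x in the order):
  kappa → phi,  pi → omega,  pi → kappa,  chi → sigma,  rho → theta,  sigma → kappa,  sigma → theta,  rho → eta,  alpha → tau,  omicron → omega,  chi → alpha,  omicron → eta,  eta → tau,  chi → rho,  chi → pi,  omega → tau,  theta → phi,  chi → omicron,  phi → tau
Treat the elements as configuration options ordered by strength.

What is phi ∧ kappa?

kappa

Common lower bounds of {phi, kappa}: chi, kappa, pi, sigma.
The greatest among these is kappa.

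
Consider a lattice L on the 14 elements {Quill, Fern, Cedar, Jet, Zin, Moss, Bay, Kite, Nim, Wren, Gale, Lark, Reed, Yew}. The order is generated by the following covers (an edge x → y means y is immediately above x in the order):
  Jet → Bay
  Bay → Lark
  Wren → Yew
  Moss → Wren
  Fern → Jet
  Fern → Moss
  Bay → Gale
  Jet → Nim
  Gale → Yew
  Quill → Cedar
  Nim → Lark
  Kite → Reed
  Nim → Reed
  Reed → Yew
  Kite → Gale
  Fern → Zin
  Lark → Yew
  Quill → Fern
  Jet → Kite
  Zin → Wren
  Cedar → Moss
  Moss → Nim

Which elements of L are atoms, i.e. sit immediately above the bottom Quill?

Cedar, Fern

The atoms are exactly the elements that cover Quill: Cedar, Fern.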